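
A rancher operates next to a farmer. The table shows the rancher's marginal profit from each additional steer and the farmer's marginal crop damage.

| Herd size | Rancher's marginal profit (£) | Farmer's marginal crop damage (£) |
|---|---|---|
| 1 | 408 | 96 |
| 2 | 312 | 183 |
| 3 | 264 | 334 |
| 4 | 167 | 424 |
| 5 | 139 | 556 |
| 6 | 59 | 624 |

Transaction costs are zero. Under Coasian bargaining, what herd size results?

Bargaining reaches the level where marginal profit last exceeds marginal crop damage.
That holds through level 2 (312 ≥ 183) but not at 3 (264 < 334).

2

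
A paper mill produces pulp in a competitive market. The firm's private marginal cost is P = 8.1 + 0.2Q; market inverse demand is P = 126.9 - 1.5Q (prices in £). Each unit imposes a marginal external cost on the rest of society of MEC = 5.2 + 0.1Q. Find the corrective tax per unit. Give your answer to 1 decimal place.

Social marginal cost = private MC + MEC = 13.3 + 0.3Q.
Set SMC = demand: 13.3 + 0.3Q = 126.9 - 1.5Q → Q* = 63.1111.
The Pigouvian tax equals MEC at Q*: 5.2 + 0.1×63.1111 = 11.5111.

tax = £11.5 per unit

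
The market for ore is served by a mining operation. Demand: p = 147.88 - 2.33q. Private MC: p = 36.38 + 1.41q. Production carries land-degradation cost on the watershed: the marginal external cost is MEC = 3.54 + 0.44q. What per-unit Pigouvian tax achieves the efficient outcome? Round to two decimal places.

Social marginal cost = private MC + MEC = 39.92 + 1.85q.
Set SMC = demand: 39.92 + 1.85q = 147.88 - 2.33q → q* = 25.8278.
The Pigouvian tax equals MEC at q*: 3.54 + 0.44×25.8278 = 14.9042.

tax = 14.90 per unit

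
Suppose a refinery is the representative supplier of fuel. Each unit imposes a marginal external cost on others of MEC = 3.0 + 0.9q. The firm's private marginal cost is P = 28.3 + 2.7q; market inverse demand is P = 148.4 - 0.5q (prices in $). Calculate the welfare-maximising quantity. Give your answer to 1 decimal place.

q* = 28.6

Social marginal cost = private MC + MEC = 31.3 + 3.6q.
Set SMC = demand: 31.3 + 3.6q = 148.4 - 0.5q → q* = 28.5610.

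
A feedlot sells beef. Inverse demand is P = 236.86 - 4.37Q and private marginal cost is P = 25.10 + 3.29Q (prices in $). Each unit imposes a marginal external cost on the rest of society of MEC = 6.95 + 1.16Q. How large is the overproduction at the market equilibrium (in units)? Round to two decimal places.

Market equilibrium (private): 25.10 + 3.29Q = 236.86 - 4.37Q → Q_m = 27.6449.
Social marginal cost = private MC + MEC = 32.05 + 4.45Q.
Set SMC = demand: 32.05 + 4.45Q = 236.86 - 4.37Q → Q* = 23.2211.
Gap = |27.6449 − 23.2211| = 4.4238.

4.42 units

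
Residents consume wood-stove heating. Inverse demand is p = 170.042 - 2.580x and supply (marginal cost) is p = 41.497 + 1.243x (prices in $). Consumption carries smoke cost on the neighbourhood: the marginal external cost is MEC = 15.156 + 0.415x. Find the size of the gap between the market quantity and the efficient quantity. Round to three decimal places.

Market equilibrium (private): 41.497 + 1.243x = 170.042 - 2.580x → x_m = 33.6241.
Social marginal benefit = demand − MEC = 154.886 - 2.995x.
Set SMB = MC: 154.886 - 2.995x = 41.497 + 1.243x → x* = 26.7553.
Gap = |33.6241 − 26.7553| = 6.8688.

6.869 units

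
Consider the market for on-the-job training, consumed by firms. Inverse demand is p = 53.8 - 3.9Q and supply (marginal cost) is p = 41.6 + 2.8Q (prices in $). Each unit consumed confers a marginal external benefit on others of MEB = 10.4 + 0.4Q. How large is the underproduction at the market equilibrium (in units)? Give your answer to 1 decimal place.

Market equilibrium (private): 41.6 + 2.8Q = 53.8 - 3.9Q → Q_m = 1.8209.
Social marginal benefit = demand + MEB = 64.2 - 3.5Q.
Set SMB = MC: 64.2 - 3.5Q = 41.6 + 2.8Q → Q* = 3.5873.
Gap = |1.8209 − 3.5873| = 1.7664.

1.8 units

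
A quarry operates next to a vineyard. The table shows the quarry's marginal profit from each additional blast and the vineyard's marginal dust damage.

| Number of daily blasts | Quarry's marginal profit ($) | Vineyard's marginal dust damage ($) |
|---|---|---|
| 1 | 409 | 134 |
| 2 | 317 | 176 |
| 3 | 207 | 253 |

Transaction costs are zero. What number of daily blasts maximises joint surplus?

2

Bargaining reaches the level where marginal profit last exceeds marginal dust damage.
That holds through level 2 (317 ≥ 176) but not at 3 (207 < 253).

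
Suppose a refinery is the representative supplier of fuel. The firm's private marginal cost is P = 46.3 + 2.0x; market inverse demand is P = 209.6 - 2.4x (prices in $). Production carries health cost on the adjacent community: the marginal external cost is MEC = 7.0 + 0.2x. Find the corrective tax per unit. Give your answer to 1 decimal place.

tax = $13.8 per unit

Social marginal cost = private MC + MEC = 53.3 + 2.2x.
Set SMC = demand: 53.3 + 2.2x = 209.6 - 2.4x → x* = 33.9783.
The Pigouvian tax equals MEC at x*: 7.0 + 0.2×33.9783 = 13.7957.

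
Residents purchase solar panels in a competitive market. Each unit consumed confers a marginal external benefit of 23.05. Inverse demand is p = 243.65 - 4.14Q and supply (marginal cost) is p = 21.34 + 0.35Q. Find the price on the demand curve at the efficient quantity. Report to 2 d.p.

P = 17.42

Social marginal benefit = demand + MEB = 266.70 - 4.14Q.
Set SMB = MC: 266.70 - 4.14Q = 21.34 + 0.35Q → Q* = 54.6459.
Consumer price on the demand curve at Q*: 243.65 − 4.14×54.6459 = 17.4160.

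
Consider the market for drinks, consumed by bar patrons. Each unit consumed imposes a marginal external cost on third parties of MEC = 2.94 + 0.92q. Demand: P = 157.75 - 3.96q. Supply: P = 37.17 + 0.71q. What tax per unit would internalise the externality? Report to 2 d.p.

Social marginal benefit = demand − MEC = 154.81 - 4.88q.
Set SMB = MC: 154.81 - 4.88q = 37.17 + 0.71q → q* = 21.0447.
The Pigouvian tax equals MEC at q*: 2.94 + 0.92×21.0447 = 22.3011.

tax = 22.30 per unit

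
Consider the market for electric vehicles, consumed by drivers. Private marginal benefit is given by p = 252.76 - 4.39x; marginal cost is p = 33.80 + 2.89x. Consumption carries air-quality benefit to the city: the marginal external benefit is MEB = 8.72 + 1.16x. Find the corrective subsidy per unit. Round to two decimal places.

subsidy = 51.88 per unit

Social marginal benefit = demand + MEB = 261.48 - 3.23x.
Set SMB = MC: 261.48 - 3.23x = 33.80 + 2.89x → x* = 37.2026.
The Pigouvian subsidy equals MEB at x*: 8.72 + 1.16×37.2026 = 51.8750.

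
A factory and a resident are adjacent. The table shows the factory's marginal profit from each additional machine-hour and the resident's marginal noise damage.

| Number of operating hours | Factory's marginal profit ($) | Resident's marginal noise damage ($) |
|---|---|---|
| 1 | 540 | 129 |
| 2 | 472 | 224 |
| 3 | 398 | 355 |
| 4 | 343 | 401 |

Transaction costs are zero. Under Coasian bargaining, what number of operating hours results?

3

Bargaining reaches the level where marginal profit last exceeds marginal noise damage.
That holds through level 3 (398 ≥ 355) but not at 4 (343 < 401).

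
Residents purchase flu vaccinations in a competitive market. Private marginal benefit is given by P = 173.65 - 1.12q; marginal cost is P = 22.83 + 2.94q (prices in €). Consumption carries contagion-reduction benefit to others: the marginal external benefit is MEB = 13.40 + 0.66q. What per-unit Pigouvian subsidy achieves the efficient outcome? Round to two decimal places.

subsidy = €45.28 per unit

Social marginal benefit = demand + MEB = 187.05 - 0.46q.
Set SMB = MC: 187.05 - 0.46q = 22.83 + 2.94q → q* = 48.3000.
The Pigouvian subsidy equals MEB at q*: 13.40 + 0.66×48.3000 = 45.2780.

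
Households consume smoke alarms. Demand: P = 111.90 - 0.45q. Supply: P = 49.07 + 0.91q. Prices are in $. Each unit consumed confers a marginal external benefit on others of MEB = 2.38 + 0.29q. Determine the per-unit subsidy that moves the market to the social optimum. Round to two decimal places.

subsidy = $20.05 per unit

Social marginal benefit = demand + MEB = 114.28 - 0.16q.
Set SMB = MC: 114.28 - 0.16q = 49.07 + 0.91q → q* = 60.9439.
The Pigouvian subsidy equals MEB at q*: 2.38 + 0.29×60.9439 = 20.0537.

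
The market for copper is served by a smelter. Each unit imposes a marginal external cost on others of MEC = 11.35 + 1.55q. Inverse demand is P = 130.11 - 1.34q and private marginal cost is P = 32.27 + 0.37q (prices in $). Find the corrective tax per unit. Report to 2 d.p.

tax = $52.47 per unit

Social marginal cost = private MC + MEC = 43.62 + 1.92q.
Set SMC = demand: 43.62 + 1.92q = 130.11 - 1.34q → q* = 26.5307.
The Pigouvian tax equals MEC at q*: 11.35 + 1.55×26.5307 = 52.4726.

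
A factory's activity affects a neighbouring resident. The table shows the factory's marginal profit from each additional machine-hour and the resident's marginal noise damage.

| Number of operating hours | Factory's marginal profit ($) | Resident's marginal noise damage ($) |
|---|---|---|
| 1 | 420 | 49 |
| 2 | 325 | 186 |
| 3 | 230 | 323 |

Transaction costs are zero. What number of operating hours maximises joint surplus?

2

Bargaining reaches the level where marginal profit last exceeds marginal noise damage.
That holds through level 2 (325 ≥ 186) but not at 3 (230 < 323).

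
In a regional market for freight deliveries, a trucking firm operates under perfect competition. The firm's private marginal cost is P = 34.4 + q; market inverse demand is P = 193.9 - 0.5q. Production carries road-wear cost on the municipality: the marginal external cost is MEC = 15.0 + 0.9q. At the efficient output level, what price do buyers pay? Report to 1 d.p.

Social marginal cost = private MC + MEC = 49.4 + 1.9q.
Set SMC = demand: 49.4 + 1.9q = 193.9 - 0.5q → q* = 60.2083.
Consumer price on the demand curve at q*: 193.9 − 0.5×60.2083 = 163.7959.

P = 163.8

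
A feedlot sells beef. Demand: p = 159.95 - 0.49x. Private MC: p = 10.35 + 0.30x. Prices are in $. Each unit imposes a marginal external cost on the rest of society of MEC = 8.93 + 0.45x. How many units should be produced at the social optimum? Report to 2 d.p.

Social marginal cost = private MC + MEC = 19.28 + 0.75x.
Set SMC = demand: 19.28 + 0.75x = 159.95 - 0.49x → x* = 113.4435.

x* = 113.44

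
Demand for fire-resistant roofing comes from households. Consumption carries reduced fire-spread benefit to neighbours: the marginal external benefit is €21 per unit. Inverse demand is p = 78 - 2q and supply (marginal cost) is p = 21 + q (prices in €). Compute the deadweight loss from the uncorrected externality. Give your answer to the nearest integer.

DWL = €74

Market equilibrium (private): 21 + q = 78 - 2q → q_m = 19.0000.
Social marginal benefit = demand + MEB = 99 - 2q.
Set SMB = MC: 99 - 2q = 21 + q → q* = 26.0000.
Between q* and q_m the wedge SMB − MC runs linearly from 0 to MEB(q_m), so the loss is a triangle.
DWL = ½ × 7.0000 × 21.0000 = 73.5000.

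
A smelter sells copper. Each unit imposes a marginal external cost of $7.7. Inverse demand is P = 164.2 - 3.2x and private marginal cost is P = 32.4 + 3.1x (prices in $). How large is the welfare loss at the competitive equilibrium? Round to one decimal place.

DWL = $4.7

Market equilibrium (private): 32.4 + 3.1x = 164.2 - 3.2x → x_m = 20.9206.
Social marginal cost = private MC + MEC = 40.1 + 3.1x.
Set SMC = demand: 40.1 + 3.1x = 164.2 - 3.2x → x* = 19.6984.
Between x* and x_m the wedge SMC − demand runs linearly from 0 to MEC(x_m), so the loss is a triangle.
DWL = ½ × 1.2222 × 7.7000 = 4.7055.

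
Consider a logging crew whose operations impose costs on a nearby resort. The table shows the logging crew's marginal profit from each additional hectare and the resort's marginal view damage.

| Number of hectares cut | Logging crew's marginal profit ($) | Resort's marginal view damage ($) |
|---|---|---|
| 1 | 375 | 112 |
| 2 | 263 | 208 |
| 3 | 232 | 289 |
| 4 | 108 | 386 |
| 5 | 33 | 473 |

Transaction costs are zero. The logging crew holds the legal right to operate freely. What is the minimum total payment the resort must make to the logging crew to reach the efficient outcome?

Left alone the logging crew would choose level 5 (marginal profit stays positive).
Efficient level: k* = 2 (marginal profit ≥ marginal view damage through 2).
The resort must at least cover the logging crew's forgone profit from cutting 5→2: 232 + 108 + 33 = 373.

$373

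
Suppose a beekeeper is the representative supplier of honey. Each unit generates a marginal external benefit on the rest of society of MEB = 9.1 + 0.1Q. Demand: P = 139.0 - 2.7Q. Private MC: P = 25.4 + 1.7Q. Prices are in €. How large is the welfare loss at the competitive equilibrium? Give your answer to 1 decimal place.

DWL = €15.9

Market equilibrium (private): 25.4 + 1.7Q = 139.0 - 2.7Q → Q_m = 25.8182.
Social marginal cost = private MC − MEB = 16.3 + 1.6Q.
Set SMC = demand: 16.3 + 1.6Q = 139.0 - 2.7Q → Q* = 28.5349.
Between Q* and Q_m the wedge demand − SMC runs linearly from 0 to MEB(Q_m), so the loss is a triangle.
DWL = ½ × 2.7167 × 11.6818 = 15.8680.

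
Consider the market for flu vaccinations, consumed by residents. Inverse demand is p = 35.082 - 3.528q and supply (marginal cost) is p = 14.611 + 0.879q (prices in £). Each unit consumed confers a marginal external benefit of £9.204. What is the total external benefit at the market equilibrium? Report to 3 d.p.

£42.754

Market equilibrium (private): 14.611 + 0.879q = 35.082 - 3.528q → q_m = 4.6451.
Total external benefit = MEB × q_m = 9.204 × 4.6451 = 42.7535.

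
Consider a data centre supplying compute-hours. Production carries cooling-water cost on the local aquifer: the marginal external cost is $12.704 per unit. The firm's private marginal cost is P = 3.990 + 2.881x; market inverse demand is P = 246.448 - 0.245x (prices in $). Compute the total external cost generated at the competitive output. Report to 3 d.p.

$985.344

Market equilibrium (private): 3.990 + 2.881x = 246.448 - 0.245x → x_m = 77.5617.
Total external cost = MEC × x_m = 12.704 × 77.5617 = 985.3438.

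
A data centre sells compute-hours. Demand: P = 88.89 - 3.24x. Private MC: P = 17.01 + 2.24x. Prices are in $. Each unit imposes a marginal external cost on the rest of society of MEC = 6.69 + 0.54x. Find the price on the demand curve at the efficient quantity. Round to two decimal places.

P = $53.80

Social marginal cost = private MC + MEC = 23.70 + 2.78x.
Set SMC = demand: 23.70 + 2.78x = 88.89 - 3.24x → x* = 10.8289.
Consumer price on the demand curve at x*: 88.89 − 3.24×10.8289 = 53.8044.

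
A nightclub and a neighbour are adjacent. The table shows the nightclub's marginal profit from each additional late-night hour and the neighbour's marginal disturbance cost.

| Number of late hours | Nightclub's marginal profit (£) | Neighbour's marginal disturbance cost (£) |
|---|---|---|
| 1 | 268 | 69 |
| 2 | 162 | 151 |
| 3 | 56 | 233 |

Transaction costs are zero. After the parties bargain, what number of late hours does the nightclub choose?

Bargaining reaches the level where marginal profit last exceeds marginal disturbance cost.
That holds through level 2 (162 ≥ 151) but not at 3 (56 < 233).

2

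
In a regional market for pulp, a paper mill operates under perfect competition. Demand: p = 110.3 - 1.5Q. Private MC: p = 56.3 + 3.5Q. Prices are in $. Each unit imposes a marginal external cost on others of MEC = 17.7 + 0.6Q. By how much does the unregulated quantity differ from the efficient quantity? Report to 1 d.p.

4.3 units

Market equilibrium (private): 56.3 + 3.5Q = 110.3 - 1.5Q → Q_m = 10.8000.
Social marginal cost = private MC + MEC = 74.0 + 4.1Q.
Set SMC = demand: 74.0 + 4.1Q = 110.3 - 1.5Q → Q* = 6.4821.
Gap = |10.8000 − 6.4821| = 4.3179.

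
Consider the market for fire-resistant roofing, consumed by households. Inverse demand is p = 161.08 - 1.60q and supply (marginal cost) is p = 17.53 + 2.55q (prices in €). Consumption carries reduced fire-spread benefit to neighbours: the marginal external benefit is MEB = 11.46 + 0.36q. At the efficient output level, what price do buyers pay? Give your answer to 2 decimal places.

Social marginal benefit = demand + MEB = 172.54 - 1.24q.
Set SMB = MC: 172.54 - 1.24q = 17.53 + 2.55q → q* = 40.8997.
Consumer price on the demand curve at q*: 161.08 − 1.60×40.8997 = 95.6405.

P = €95.64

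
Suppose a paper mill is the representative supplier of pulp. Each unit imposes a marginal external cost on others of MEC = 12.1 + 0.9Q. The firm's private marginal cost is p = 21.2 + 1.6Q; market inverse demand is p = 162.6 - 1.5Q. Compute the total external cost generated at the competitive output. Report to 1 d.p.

1488.2

Market equilibrium (private): 21.2 + 1.6Q = 162.6 - 1.5Q → Q_m = 45.6129.
Total external cost = ∫₀^{Q_m} (12.1 + 0.9Q) dQ = 12.1×45.6129 + ½×0.9×45.6129² = 1488.1576.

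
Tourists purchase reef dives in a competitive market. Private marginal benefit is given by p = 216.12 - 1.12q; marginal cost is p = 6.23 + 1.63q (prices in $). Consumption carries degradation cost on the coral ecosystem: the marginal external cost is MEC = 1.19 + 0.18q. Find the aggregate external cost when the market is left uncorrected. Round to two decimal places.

$615.10

Market equilibrium (private): 6.23 + 1.63q = 216.12 - 1.12q → q_m = 76.3236.
Total external cost = ∫₀^{q_m} (1.19 + 0.18q) dq = 1.19×76.3236 + ½×0.18×76.3236² = 615.1014.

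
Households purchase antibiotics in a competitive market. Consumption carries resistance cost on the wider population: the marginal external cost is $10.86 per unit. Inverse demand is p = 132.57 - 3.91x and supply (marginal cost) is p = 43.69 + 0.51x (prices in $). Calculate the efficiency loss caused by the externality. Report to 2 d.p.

Market equilibrium (private): 43.69 + 0.51x = 132.57 - 3.91x → x_m = 20.1086.
Social marginal benefit = demand − MEC = 121.71 - 3.91x.
Set SMB = MC: 121.71 - 3.91x = 43.69 + 0.51x → x* = 17.6516.
Between x* and x_m the wedge MC − SMB runs linearly from 0 to MEC(x_m), so the loss is a triangle.
DWL = ½ × 2.4570 × 10.8600 = 13.3415.

DWL = $13.34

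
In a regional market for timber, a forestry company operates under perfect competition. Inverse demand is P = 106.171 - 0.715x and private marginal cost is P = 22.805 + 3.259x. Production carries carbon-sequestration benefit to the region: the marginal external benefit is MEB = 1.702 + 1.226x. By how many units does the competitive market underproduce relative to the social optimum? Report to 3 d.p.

Market equilibrium (private): 22.805 + 3.259x = 106.171 - 0.715x → x_m = 20.9779.
Social marginal cost = private MC − MEB = 21.103 + 2.033x.
Set SMC = demand: 21.103 + 2.033x = 106.171 - 0.715x → x* = 30.9563.
Gap = |20.9779 − 30.9563| = 9.9784.

9.978 units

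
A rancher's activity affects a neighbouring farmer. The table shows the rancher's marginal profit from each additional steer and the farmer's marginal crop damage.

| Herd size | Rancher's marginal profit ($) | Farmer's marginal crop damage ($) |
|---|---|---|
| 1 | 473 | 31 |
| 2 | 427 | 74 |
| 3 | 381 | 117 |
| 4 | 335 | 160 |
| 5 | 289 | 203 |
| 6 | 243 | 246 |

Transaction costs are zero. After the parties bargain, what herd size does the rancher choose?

Bargaining reaches the level where marginal profit last exceeds marginal crop damage.
That holds through level 5 (289 ≥ 203) but not at 6 (243 < 246).

5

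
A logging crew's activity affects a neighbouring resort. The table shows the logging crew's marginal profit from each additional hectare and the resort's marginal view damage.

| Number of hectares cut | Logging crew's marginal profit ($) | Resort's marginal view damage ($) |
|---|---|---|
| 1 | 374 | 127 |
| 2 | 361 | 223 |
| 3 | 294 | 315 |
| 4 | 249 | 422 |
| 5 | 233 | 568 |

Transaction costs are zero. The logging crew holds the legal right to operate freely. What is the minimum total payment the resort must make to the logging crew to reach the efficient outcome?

Left alone the logging crew would choose level 5 (marginal profit stays positive).
Efficient level: k* = 2 (marginal profit ≥ marginal view damage through 2).
The resort must at least cover the logging crew's forgone profit from cutting 5→2: 294 + 249 + 233 = 776.

$776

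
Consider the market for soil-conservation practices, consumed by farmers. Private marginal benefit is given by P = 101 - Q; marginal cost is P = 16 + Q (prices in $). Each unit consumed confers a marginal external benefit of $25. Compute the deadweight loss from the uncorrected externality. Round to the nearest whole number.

Market equilibrium (private): 16 + Q = 101 - Q → Q_m = 42.5000.
Social marginal benefit = demand + MEB = 126 - Q.
Set SMB = MC: 126 - Q = 16 + Q → Q* = 55.0000.
Between Q* and Q_m the wedge SMB − MC runs linearly from 0 to MEB(Q_m), so the loss is a triangle.
DWL = ½ × 12.5000 × 25.0000 = 156.2500.

DWL = $156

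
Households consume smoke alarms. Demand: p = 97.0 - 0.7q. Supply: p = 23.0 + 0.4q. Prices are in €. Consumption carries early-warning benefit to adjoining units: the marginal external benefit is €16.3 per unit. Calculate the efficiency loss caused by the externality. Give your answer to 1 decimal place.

Market equilibrium (private): 23.0 + 0.4q = 97.0 - 0.7q → q_m = 67.2727.
Social marginal benefit = demand + MEB = 113.3 - 0.7q.
Set SMB = MC: 113.3 - 0.7q = 23.0 + 0.4q → q* = 82.0909.
Between q* and q_m the wedge SMB − MC runs linearly from 0 to MEB(q_m), so the loss is a triangle.
DWL = ½ × 14.8182 × 16.3000 = 120.7683.

DWL = €120.8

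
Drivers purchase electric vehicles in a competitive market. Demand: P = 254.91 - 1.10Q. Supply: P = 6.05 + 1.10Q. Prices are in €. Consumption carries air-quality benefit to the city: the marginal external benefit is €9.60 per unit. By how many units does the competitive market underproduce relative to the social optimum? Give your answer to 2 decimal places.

4.36 units

Market equilibrium (private): 6.05 + 1.10Q = 254.91 - 1.10Q → Q_m = 113.1182.
Social marginal benefit = demand + MEB = 264.51 - 1.10Q.
Set SMB = MC: 264.51 - 1.10Q = 6.05 + 1.10Q → Q* = 117.4818.
Gap = |113.1182 − 117.4818| = 4.3636.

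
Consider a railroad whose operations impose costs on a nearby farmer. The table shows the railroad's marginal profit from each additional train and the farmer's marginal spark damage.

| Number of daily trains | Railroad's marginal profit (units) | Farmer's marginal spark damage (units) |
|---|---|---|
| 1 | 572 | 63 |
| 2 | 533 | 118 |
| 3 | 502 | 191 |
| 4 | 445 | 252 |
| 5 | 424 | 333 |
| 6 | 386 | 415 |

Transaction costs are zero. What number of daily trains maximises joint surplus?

5

Bargaining reaches the level where marginal profit last exceeds marginal spark damage.
That holds through level 5 (424 ≥ 333) but not at 6 (386 < 415).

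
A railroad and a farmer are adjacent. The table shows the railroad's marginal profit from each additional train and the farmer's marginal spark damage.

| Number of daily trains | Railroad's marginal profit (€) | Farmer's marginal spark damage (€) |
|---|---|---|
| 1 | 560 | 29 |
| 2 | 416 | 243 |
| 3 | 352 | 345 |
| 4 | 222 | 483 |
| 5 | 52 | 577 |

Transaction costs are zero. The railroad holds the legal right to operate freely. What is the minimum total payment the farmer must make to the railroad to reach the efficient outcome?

€274

Left alone the railroad would choose level 5 (marginal profit stays positive).
Efficient level: k* = 3 (marginal profit ≥ marginal spark damage through 3).
The farmer must at least cover the railroad's forgone profit from cutting 5→3: 222 + 52 = 274.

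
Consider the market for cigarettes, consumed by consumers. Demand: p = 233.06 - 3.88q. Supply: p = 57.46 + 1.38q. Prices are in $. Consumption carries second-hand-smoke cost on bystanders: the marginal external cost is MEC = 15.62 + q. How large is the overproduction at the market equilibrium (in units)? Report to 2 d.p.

Market equilibrium (private): 57.46 + 1.38q = 233.06 - 3.88q → q_m = 33.3840.
Social marginal benefit = demand − MEC = 217.44 - 4.88q.
Set SMB = MC: 217.44 - 4.88q = 57.46 + 1.38q → q* = 25.5559.
Gap = |33.3840 − 25.5559| = 7.8281.

7.83 units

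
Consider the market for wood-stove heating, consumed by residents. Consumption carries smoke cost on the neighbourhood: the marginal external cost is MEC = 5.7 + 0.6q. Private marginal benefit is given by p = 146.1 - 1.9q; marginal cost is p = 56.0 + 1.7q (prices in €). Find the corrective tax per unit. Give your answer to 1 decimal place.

tax = €17.8 per unit

Social marginal benefit = demand − MEC = 140.4 - 2.5q.
Set SMB = MC: 140.4 - 2.5q = 56.0 + 1.7q → q* = 20.0952.
The Pigouvian tax equals MEC at q*: 5.7 + 0.6×20.0952 = 17.7571.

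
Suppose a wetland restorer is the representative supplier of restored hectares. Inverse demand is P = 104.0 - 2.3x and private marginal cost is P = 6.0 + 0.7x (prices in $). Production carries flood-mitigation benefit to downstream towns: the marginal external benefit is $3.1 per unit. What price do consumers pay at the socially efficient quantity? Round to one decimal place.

Social marginal cost = private MC − MEB = 2.9 + 0.7x.
Set SMC = demand: 2.9 + 0.7x = 104.0 - 2.3x → x* = 33.7000.
Consumer price on the demand curve at x*: 104.0 − 2.3×33.7000 = 26.4900.

P = $26.5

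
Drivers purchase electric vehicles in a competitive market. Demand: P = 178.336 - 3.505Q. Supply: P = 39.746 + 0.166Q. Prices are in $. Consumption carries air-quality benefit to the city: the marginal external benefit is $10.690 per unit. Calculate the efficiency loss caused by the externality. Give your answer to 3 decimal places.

DWL = $15.565

Market equilibrium (private): 39.746 + 0.166Q = 178.336 - 3.505Q → Q_m = 37.7527.
Social marginal benefit = demand + MEB = 189.026 - 3.505Q.
Set SMB = MC: 189.026 - 3.505Q = 39.746 + 0.166Q → Q* = 40.6647.
Height of the DWL triangle at Q_m is SMB(Q_m) − MC(Q_m) = MEB(Q_m) = 10.6900.
DWL = ½ × 2.9120 × 10.6900 = 15.5646.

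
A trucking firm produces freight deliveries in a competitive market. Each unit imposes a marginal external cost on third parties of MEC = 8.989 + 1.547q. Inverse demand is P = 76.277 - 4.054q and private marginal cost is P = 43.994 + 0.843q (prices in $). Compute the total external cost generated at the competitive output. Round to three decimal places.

$92.875

Market equilibrium (private): 43.994 + 0.843q = 76.277 - 4.054q → q_m = 6.5924.
Total external cost = ∫₀^{q_m} (8.989 + 1.547q) dq = 8.989×6.5924 + ½×1.547×6.5924² = 92.8752.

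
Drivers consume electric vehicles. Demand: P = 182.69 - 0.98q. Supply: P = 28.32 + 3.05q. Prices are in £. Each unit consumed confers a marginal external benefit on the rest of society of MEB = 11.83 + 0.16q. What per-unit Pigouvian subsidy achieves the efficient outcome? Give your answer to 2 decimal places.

Social marginal benefit = demand + MEB = 194.52 - 0.82q.
Set SMB = MC: 194.52 - 0.82q = 28.32 + 3.05q → q* = 42.9457.
The Pigouvian subsidy equals MEB at q*: 11.83 + 0.16×42.9457 = 18.7013.

subsidy = £18.70 per unit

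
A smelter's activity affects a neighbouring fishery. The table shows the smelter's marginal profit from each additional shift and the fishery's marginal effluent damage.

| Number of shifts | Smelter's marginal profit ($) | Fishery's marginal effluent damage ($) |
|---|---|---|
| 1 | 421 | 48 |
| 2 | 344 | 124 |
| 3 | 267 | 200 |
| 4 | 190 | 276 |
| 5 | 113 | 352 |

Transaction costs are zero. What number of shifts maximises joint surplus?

3

Bargaining reaches the level where marginal profit last exceeds marginal effluent damage.
That holds through level 3 (267 ≥ 200) but not at 4 (190 < 276).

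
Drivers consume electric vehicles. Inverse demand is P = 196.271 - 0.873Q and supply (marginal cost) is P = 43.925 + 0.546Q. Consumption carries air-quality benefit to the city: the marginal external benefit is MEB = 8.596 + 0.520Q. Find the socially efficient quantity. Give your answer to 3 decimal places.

Social marginal benefit = demand + MEB = 204.867 - 0.353Q.
Set SMB = MC: 204.867 - 0.353Q = 43.925 + 0.546Q → Q* = 179.0234.

Q* = 179.023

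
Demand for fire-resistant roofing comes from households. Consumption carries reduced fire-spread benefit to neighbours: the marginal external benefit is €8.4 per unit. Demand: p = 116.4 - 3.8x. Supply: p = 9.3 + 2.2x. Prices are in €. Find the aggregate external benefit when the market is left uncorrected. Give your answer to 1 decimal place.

€149.9

Market equilibrium (private): 9.3 + 2.2x = 116.4 - 3.8x → x_m = 17.8500.
Total external benefit = MEB × x_m = 8.4 × 17.8500 = 149.9400.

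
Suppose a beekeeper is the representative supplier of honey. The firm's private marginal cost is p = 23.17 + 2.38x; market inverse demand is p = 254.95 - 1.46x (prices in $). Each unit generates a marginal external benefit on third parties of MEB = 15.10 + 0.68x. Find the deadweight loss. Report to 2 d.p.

Market equilibrium (private): 23.17 + 2.38x = 254.95 - 1.46x → x_m = 60.3594.
Social marginal cost = private MC − MEB = 8.07 + 1.70x.
Set SMC = demand: 8.07 + 1.70x = 254.95 - 1.46x → x* = 78.1266.
Height of the DWL triangle at x_m is demand(x_m) − SMC(x_m) = MEB(x_m) = 56.1444.
DWL = ½ × 17.7672 × 56.1444 = 498.7644.

DWL = $498.76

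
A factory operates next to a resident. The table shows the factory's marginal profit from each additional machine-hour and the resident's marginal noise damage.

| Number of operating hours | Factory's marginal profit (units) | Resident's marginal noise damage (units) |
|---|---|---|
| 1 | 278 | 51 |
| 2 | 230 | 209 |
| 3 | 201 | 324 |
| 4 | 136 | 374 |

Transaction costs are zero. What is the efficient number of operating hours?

Bargaining reaches the level where marginal profit last exceeds marginal noise damage.
That holds through level 2 (230 ≥ 209) but not at 3 (201 < 324).

2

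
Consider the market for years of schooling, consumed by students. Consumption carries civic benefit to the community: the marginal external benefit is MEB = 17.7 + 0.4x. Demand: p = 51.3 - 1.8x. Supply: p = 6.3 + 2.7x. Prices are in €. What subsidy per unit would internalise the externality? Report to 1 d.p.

Social marginal benefit = demand + MEB = 69.0 - 1.4x.
Set SMB = MC: 69.0 - 1.4x = 6.3 + 2.7x → x* = 15.2927.
The Pigouvian subsidy equals MEB at x*: 17.7 + 0.4×15.2927 = 23.8171.

subsidy = €23.8 per unit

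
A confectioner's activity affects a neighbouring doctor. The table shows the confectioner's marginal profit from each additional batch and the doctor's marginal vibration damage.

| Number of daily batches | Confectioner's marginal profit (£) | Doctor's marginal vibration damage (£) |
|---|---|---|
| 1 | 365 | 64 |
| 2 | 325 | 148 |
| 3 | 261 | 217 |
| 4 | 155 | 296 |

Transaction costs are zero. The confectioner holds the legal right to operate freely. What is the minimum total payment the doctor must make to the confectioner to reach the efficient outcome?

£155

Left alone the confectioner would choose level 4 (marginal profit stays positive).
Efficient level: k* = 3 (marginal profit ≥ marginal vibration damage through 3).
The doctor must at least cover the confectioner's forgone profit from cutting 4→3: 155 = 155.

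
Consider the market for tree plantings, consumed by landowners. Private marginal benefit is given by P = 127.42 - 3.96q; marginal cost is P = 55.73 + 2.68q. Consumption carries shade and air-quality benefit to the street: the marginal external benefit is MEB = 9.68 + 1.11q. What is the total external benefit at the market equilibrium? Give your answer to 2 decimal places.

169.21

Market equilibrium (private): 55.73 + 2.68q = 127.42 - 3.96q → q_m = 10.7967.
Total external benefit = ∫₀^{q_m} (9.68 + 1.11q) dq = 9.68×10.7967 + ½×1.11×10.7967² = 169.2077.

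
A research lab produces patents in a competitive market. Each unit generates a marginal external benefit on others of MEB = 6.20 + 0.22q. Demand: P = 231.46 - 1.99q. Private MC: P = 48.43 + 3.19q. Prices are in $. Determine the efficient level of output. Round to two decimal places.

q* = 38.15

Social marginal cost = private MC − MEB = 42.23 + 2.97q.
Set SMC = demand: 42.23 + 2.97q = 231.46 - 1.99q → q* = 38.1512.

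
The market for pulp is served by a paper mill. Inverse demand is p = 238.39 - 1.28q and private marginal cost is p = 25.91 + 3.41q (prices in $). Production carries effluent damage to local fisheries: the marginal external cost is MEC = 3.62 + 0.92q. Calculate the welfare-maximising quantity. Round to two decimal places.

Social marginal cost = private MC + MEC = 29.53 + 4.33q.
Set SMC = demand: 29.53 + 4.33q = 238.39 - 1.28q → q* = 37.2299.

q* = 37.23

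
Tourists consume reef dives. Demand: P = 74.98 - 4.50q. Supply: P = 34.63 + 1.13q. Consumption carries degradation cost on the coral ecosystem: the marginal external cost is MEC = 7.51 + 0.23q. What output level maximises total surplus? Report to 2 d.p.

q* = 5.60

Social marginal benefit = demand − MEC = 67.47 - 4.73q.
Set SMB = MC: 67.47 - 4.73q = 34.63 + 1.13q → q* = 5.6041.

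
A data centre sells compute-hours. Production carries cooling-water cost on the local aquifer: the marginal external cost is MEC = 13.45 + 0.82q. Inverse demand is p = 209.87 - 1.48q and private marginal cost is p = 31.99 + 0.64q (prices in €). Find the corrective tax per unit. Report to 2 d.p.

tax = €59.31 per unit

Social marginal cost = private MC + MEC = 45.44 + 1.46q.
Set SMC = demand: 45.44 + 1.46q = 209.87 - 1.48q → q* = 55.9286.
The Pigouvian tax equals MEC at q*: 13.45 + 0.82×55.9286 = 59.3115.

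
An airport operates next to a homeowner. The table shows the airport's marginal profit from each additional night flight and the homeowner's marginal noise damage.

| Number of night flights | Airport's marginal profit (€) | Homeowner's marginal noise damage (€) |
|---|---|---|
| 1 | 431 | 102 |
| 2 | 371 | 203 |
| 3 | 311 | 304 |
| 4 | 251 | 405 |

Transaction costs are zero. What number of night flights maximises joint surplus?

3

Bargaining reaches the level where marginal profit last exceeds marginal noise damage.
That holds through level 3 (311 ≥ 304) but not at 4 (251 < 405).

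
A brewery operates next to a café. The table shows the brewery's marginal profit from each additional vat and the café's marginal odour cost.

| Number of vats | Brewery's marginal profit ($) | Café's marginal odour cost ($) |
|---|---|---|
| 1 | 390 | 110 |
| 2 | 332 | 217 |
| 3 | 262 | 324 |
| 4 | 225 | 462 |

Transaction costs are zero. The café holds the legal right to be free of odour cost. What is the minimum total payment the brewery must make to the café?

Efficient level: marginal profit ≥ marginal odour cost through level 2, so k* = 2.
With the café holding the right, the brewery must at least compensate total damage at k*: 110 + 217 = 327.

$327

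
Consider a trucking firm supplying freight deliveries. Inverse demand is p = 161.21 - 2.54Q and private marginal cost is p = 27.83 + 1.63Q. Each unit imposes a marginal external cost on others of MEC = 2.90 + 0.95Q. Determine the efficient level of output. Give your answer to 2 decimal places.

Q* = 25.48

Social marginal cost = private MC + MEC = 30.73 + 2.58Q.
Set SMC = demand: 30.73 + 2.58Q = 161.21 - 2.54Q → Q* = 25.4844.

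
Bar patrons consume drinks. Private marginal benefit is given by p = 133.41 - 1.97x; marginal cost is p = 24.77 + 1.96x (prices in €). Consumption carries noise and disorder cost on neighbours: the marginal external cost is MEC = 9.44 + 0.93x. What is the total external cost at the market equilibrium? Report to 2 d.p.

Market equilibrium (private): 24.77 + 1.96x = 133.41 - 1.97x → x_m = 27.6438.
Total external cost = ∫₀^{x_m} (9.44 + 0.93x) dx = 9.44×27.6438 + ½×0.93×27.6438² = 616.3010.

€616.30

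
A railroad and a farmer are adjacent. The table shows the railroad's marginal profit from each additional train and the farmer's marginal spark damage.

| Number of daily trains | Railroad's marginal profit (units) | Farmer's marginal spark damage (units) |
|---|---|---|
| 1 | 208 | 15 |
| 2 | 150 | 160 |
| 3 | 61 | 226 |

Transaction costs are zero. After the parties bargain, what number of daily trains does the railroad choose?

1

Bargaining reaches the level where marginal profit last exceeds marginal spark damage.
That holds through level 1 (208 ≥ 15) but not at 2 (150 < 160).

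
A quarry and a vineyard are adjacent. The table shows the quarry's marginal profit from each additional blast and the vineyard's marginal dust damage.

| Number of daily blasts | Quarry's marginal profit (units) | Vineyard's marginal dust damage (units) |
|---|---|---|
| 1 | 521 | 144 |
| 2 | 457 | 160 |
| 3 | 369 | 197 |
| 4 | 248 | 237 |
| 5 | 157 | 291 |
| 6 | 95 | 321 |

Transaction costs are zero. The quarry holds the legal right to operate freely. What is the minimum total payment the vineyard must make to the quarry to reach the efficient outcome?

Left alone the quarry would choose level 6 (marginal profit stays positive).
Efficient level: k* = 4 (marginal profit ≥ marginal dust damage through 4).
The vineyard must at least cover the quarry's forgone profit from cutting 6→4: 157 + 95 = 252.

252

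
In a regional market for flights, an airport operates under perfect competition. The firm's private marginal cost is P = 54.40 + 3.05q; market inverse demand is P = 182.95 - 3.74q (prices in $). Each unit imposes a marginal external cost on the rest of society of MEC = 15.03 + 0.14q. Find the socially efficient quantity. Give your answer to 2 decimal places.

Social marginal cost = private MC + MEC = 69.43 + 3.19q.
Set SMC = demand: 69.43 + 3.19q = 182.95 - 3.74q → q* = 16.3810.

q* = 16.38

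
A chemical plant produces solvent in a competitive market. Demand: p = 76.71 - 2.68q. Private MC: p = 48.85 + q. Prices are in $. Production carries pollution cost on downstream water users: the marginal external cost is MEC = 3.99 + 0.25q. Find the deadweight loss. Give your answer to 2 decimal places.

DWL = $4.40

Market equilibrium (private): 48.85 + q = 76.71 - 2.68q → q_m = 7.5707.
Social marginal cost = private MC + MEC = 52.84 + 1.25q.
Set SMC = demand: 52.84 + 1.25q = 76.71 - 2.68q → q* = 6.0738.
The welfare-loss triangle has base |q_m − q*| and height MEC(q_m) (the vertical gap between SMC and demand is zero at q* and MEC at q_m).
DWL = ½ × 1.4969 × 5.8827 = 4.4029.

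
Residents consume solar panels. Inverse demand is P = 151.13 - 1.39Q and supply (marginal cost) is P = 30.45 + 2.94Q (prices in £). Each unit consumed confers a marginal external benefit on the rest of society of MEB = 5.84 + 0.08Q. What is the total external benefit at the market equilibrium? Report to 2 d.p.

Market equilibrium (private): 30.45 + 2.94Q = 151.13 - 1.39Q → Q_m = 27.8707.
Total external benefit = ∫₀^{Q_m} (5.84 + 0.08Q) dQ = 5.84×27.8707 + ½×0.08×27.8707² = 193.8359.

£193.84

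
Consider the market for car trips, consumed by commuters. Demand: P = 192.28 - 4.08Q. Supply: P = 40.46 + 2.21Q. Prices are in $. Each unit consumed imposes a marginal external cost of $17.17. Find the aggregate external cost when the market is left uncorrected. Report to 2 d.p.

Market equilibrium (private): 40.46 + 2.21Q = 192.28 - 4.08Q → Q_m = 24.1367.
Total external cost = MEC × Q_m = 17.17 × 24.1367 = 414.4271.

$414.43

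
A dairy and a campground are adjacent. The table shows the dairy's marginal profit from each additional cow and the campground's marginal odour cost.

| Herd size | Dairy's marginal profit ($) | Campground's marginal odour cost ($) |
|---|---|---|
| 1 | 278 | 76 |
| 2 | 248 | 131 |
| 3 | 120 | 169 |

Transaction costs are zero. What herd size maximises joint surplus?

Bargaining reaches the level where marginal profit last exceeds marginal odour cost.
That holds through level 2 (248 ≥ 131) but not at 3 (120 < 169).

2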